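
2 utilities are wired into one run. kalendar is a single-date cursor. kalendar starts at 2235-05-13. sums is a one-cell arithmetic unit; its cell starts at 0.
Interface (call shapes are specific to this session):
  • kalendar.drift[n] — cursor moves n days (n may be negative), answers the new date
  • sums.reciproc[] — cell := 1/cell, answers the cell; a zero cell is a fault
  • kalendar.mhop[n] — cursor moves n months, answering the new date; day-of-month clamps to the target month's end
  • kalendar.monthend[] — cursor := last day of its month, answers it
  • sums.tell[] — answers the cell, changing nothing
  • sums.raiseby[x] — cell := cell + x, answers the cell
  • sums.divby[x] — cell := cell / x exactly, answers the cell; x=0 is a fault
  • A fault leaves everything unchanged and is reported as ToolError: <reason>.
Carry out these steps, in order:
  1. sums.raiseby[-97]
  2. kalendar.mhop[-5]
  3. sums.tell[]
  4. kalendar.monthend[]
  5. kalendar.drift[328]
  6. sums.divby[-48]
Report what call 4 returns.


Answer: 2234-12-31

Derivation:
Next I call sums.raiseby(x='-97'), which returns -97.
I invoke kalendar.mhop(n='-5'), and see 2234-12-13.
I run sums.tell(): -97.
I use kalendar.monthend(): 2234-12-31.
I try kalendar.drift(n='328'), giving 2235-11-24.
I try sums.divby(x='-48'), which returns 97/48.


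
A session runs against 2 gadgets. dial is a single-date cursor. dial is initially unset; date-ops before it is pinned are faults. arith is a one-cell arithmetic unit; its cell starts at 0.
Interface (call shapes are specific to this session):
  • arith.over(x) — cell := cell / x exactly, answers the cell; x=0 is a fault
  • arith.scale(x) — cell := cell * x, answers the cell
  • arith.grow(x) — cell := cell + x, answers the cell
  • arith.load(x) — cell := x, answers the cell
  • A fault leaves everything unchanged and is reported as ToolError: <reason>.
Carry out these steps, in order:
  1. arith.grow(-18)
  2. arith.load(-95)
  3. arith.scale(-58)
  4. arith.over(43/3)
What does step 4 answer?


Invoking arith.grow passing x: -18, and observe -18.
Next I call arith.load passing x: -95, and see -95.
I call arith.scale passing x: -58, and get 5510.
Then arith.over passing x: 43/3, — result: 16530/43.

Answer: 16530/43


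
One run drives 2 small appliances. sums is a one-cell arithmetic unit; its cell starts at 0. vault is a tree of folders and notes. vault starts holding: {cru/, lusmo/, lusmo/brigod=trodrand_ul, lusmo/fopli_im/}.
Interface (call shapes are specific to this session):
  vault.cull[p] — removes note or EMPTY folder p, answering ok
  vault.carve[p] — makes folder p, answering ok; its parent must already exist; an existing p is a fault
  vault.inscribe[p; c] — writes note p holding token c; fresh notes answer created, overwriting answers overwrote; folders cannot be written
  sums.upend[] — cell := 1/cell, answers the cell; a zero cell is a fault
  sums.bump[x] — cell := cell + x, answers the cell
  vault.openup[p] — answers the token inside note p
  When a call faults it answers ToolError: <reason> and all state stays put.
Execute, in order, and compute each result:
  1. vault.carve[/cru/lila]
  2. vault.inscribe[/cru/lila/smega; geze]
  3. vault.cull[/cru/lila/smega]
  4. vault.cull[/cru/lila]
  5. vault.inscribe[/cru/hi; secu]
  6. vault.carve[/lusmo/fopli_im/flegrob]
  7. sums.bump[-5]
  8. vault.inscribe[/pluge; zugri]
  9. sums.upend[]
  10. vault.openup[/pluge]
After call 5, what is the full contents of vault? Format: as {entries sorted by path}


Step: vault.carve[/cru/lila]
Result: ok
Step: vault.inscribe[/cru/lila/smega; geze]
Result: created
Step: vault.cull[/cru/lila/smega]
Result: ok
Step: vault.cull[/cru/lila]
Result: ok
Step: vault.inscribe[/cru/hi; secu]
Result: created
Step: vault.carve[/lusmo/fopli_im/flegrob]
Result: ok
Step: sums.bump[-5]
Result: -5
Step: vault.inscribe[/pluge; zugri]
Result: created
Step: sums.upend[]
Result: -1/5
Step: vault.openup[/pluge]
Result: zugri

Answer: {cru/, cru/hi=secu, lusmo/, lusmo/brigod=trodrand_ul, lusmo/fopli_im/}


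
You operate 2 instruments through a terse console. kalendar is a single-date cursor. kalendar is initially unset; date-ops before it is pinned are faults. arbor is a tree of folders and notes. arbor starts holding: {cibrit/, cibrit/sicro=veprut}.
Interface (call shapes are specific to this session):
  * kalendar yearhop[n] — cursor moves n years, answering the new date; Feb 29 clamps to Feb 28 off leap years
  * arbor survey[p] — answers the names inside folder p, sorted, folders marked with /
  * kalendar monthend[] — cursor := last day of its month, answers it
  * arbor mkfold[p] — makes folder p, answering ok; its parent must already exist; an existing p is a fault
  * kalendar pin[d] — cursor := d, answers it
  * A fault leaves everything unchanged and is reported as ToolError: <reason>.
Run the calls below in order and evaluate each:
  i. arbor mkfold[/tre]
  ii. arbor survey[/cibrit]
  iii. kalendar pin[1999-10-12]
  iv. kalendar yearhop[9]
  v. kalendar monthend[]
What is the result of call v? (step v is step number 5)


Answer: 2008-10-31

Derivation:
$ arbor mkfold p→/tre
:: ok
$ arbor survey p→/cibrit
:: [sicro]
$ kalendar pin d→1999-10-12
:: 1999-10-12
$ kalendar yearhop n→9
:: 2008-10-12
$ kalendar monthend
:: 2008-10-31


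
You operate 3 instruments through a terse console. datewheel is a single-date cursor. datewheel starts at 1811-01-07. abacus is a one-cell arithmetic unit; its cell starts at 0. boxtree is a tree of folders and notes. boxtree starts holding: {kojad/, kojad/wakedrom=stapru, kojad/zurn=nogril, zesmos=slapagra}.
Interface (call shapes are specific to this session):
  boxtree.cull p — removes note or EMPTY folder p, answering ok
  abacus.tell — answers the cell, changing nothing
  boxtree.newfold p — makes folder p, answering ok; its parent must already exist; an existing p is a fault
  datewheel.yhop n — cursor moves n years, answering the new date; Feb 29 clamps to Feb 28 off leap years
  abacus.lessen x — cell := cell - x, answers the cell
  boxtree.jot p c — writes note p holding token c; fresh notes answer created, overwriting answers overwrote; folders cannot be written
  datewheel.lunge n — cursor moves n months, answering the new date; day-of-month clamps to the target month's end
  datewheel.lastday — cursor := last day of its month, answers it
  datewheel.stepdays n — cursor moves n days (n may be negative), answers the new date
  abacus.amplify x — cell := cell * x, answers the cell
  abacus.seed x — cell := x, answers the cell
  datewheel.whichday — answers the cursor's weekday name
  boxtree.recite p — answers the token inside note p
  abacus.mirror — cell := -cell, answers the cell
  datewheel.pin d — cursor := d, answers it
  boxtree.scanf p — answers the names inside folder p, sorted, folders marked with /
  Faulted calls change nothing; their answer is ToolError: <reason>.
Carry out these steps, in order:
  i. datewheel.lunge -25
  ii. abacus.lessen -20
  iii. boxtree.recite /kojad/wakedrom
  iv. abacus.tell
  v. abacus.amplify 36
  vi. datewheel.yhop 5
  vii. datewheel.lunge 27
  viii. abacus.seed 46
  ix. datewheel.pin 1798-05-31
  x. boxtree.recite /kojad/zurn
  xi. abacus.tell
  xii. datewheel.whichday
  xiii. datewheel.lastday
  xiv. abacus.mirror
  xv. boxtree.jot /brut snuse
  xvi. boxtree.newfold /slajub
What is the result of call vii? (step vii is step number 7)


Answer: 1816-03-07

Derivation:
I try datewheel.lunge(n=-25), and see 1808-12-07.
Next I call abacus.lessen(x=-20), → 20.
I try boxtree.recite(p=/kojad/wakedrom), and get stapru.
I call abacus.tell, — result: 20.
I invoke abacus.amplify(x=36): 720.
I run datewheel.yhop(n=5), yielding 1813-12-07.
I use datewheel.lunge(n=27), and see 1816-03-07.
Now I run abacus.seed(x=46), → 46.
Next I call datewheel.pin(d=1798-05-31), — result: 1798-05-31.
I call boxtree.recite(p=/kojad/zurn), yielding nogril.
I call abacus.tell, and get 46.
Now I run datewheel.whichday, → Thursday.
I invoke datewheel.lastday(), yielding 1798-05-31.
I invoke abacus.mirror(), → -46.
Using boxtree.jot(p=/brut, c=snuse), and observe created.
Calling boxtree.newfold(p=/slajub), and observe ok.


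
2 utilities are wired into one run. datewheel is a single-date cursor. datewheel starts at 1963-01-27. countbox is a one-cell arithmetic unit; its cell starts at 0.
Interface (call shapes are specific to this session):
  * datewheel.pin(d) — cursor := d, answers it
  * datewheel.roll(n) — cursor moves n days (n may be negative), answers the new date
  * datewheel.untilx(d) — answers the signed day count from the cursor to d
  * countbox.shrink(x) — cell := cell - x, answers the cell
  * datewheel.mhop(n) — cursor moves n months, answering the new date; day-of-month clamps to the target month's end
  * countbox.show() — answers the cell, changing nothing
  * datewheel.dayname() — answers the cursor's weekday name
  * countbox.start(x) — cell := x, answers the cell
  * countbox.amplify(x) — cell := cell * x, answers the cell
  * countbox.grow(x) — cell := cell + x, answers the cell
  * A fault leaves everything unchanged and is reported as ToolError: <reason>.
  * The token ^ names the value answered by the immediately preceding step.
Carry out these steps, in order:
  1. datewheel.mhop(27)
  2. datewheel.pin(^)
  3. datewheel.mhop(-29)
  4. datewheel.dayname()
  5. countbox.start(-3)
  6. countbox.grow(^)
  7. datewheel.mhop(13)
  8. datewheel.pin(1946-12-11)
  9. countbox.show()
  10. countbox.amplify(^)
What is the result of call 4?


Answer: Tuesday

Derivation:
CALL mhop[n: 27]
RET  1965-04-27
CALL pin[d: ^]
RET  1965-04-27
CALL mhop[n: -29]
RET  1962-11-27
CALL dayname[]
RET  Tuesday
CALL start[x: -3]
RET  -3
CALL grow[x: ^]
RET  -6
CALL mhop[n: 13]
RET  1963-12-27
CALL pin[d: 1946-12-11]
RET  1946-12-11
CALL show[]
RET  -6
CALL amplify[x: ^]
RET  36


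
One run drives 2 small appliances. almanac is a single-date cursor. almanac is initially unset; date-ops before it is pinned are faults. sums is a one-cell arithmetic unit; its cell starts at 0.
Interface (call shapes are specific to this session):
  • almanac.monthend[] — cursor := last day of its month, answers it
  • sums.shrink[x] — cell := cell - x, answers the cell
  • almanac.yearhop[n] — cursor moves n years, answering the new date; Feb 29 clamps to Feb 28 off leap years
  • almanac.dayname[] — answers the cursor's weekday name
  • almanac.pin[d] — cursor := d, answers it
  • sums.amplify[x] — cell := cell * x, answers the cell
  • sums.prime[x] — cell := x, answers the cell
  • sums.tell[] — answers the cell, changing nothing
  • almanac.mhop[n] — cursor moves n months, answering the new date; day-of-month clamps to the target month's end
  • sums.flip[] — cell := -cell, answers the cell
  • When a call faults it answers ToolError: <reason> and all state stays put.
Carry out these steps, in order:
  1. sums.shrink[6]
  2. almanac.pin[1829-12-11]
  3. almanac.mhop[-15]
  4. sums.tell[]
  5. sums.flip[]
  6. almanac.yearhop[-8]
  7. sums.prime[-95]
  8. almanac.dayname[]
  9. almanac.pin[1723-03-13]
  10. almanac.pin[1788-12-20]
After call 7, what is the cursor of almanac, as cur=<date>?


Answer: cur=1820-09-11

Derivation:
! 1. sums.shrink(x→6) => -6
! 2. almanac.pin(d→1829-12-11) => 1829-12-11
! 3. almanac.mhop(n→-15) => 1828-09-11
! 4. sums.tell() => -6
! 5. sums.flip() => 6
! 6. almanac.yearhop(n→-8) => 1820-09-11
! 7. sums.prime(x→-95) => -95
! 8. almanac.dayname() => Monday
! 9. almanac.pin(d→1723-03-13) => 1723-03-13
! 10. almanac.pin(d→1788-12-20) => 1788-12-20


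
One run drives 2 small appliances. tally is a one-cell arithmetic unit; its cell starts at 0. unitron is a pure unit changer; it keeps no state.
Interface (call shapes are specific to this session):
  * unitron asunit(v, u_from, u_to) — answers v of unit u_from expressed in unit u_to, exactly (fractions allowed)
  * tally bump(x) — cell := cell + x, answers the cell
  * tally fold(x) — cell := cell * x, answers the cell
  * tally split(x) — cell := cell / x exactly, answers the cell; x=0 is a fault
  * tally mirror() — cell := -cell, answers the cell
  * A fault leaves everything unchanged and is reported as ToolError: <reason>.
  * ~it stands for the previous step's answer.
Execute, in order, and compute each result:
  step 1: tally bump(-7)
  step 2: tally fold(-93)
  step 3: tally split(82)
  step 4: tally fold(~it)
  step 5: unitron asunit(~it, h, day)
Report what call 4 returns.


Answer: 423801/6724

Derivation:
CALL tally bump[x: -7]
RET  -7
CALL tally fold[x: -93]
RET  651
CALL tally split[x: 82]
RET  651/82
CALL tally fold[x: ~it]
RET  423801/6724
CALL unitron asunit[v: ~it; u_from: h; u_to: day]
RET  141267/53792


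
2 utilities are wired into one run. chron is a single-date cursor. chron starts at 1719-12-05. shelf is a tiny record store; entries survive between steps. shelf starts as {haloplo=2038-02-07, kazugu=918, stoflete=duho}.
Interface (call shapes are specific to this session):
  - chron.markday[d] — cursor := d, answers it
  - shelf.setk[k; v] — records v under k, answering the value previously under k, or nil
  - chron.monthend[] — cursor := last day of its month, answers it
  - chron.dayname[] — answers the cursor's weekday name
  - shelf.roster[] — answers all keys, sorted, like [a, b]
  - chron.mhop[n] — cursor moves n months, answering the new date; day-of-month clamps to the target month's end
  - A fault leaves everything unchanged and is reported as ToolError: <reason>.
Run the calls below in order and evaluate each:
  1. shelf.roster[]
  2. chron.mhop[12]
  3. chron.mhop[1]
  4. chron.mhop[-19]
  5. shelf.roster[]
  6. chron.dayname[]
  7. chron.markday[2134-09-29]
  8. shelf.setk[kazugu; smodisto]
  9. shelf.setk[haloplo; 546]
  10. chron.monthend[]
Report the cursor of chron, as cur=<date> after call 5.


~$ shelf.roster
[out] [haloplo, kazugu, stoflete]
~$ chron.mhop n=12
[out] 1720-12-05
~$ chron.mhop n=1
[out] 1721-01-05
~$ chron.mhop n=-19
[out] 1719-06-05
~$ shelf.roster
[out] [haloplo, kazugu, stoflete]
~$ chron.dayname
[out] Monday
~$ chron.markday d=2134-09-29
[out] 2134-09-29
~$ shelf.setk k=kazugu v=smodisto
[out] 918
~$ shelf.setk k=haloplo v=546
[out] 2038-02-07
~$ chron.monthend
[out] 2134-09-30

Answer: cur=1719-06-05


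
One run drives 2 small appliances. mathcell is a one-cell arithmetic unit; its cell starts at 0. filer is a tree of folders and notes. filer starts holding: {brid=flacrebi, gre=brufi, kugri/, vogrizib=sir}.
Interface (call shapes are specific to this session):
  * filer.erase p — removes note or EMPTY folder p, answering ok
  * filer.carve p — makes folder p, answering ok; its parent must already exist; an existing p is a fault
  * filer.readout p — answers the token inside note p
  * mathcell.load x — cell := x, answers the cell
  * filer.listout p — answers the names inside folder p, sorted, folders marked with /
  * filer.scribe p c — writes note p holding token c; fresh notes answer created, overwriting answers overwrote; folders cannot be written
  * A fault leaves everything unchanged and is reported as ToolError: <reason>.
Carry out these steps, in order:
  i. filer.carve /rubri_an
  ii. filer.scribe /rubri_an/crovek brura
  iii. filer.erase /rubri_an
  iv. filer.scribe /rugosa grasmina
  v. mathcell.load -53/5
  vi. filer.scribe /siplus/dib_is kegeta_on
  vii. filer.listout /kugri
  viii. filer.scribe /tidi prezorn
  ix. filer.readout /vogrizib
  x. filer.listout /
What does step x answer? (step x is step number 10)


Answer: [brid, gre, kugri/, rubri_an/, rugosa, tidi, vogrizib]

Derivation:
==> carve(p: /rubri_an)
<== ok
==> scribe(p: /rubri_an/crovek, c: brura)
<== created
==> erase(p: /rubri_an)
<== ToolError: not empty
==> scribe(p: /rugosa, c: grasmina)
<== created
==> load(x: -53/5)
<== -53/5
==> scribe(p: /siplus/dib_is, c: kegeta_on)
<== ToolError: no parent
==> listout(p: /kugri)
<== []
==> scribe(p: /tidi, c: prezorn)
<== created
==> readout(p: /vogrizib)
<== sir
==> listout(p: /)
<== [brid, gre, kugri/, rubri_an/, rugosa, tidi, vogrizib]


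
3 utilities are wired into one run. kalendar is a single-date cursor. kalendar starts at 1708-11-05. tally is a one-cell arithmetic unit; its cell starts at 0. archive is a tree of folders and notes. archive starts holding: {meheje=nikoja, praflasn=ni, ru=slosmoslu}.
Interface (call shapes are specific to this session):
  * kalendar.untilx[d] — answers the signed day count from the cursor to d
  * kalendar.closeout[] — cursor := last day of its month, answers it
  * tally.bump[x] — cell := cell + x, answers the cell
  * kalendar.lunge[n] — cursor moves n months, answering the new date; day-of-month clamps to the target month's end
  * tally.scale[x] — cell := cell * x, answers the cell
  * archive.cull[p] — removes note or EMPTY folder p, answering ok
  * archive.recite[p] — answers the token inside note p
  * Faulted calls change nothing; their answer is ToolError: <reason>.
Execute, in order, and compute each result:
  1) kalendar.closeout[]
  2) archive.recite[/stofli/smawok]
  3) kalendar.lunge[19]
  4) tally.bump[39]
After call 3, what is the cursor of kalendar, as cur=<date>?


I invoke kalendar.closeout(), — result: 1708-11-30.
I try archive.recite on /stofli/smawok, — result: ToolError: not found.
Using kalendar.lunge on 19, → 1710-06-30.
I call tally.bump on 39, — result: 39.

Answer: cur=1710-06-30


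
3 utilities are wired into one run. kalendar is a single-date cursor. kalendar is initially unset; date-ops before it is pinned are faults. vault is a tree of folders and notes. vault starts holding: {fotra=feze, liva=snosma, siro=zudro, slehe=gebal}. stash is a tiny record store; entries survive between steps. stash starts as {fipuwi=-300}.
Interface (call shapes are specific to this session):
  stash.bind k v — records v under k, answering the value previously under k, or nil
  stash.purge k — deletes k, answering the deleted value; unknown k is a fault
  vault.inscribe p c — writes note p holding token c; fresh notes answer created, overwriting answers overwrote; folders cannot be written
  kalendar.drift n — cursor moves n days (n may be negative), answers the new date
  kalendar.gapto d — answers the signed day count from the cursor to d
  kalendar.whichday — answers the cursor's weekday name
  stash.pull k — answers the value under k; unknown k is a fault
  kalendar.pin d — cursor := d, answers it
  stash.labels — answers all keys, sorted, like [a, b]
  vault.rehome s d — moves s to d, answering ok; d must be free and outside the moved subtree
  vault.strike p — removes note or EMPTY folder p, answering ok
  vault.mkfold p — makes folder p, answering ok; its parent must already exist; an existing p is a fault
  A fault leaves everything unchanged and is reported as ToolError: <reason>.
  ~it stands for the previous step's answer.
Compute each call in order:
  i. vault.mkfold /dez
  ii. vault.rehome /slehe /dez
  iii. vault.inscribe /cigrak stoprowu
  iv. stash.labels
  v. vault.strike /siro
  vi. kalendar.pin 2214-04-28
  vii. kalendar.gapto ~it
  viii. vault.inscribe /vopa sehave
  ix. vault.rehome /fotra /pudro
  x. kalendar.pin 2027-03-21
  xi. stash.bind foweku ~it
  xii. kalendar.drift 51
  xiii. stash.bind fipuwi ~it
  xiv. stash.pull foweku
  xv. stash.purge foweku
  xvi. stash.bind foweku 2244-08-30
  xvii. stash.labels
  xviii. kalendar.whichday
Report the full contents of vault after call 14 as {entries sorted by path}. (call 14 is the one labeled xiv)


Answer: {cigrak=stoprowu, dez/, liva=snosma, pudro=feze, slehe=gebal, vopa=sehave}

Derivation:
>>> vault.mkfold p=/dez
[out] ok
>>> vault.rehome s=/slehe d=/dez
[out] ToolError: exists
>>> vault.inscribe p=/cigrak c=stoprowu
[out] created
>>> stash.labels
[out] [fipuwi]
>>> vault.strike p=/siro
[out] ok
>>> kalendar.pin d=2214-04-28
[out] 2214-04-28
>>> kalendar.gapto d=~it
[out] 0
>>> vault.inscribe p=/vopa c=sehave
[out] created
>>> vault.rehome s=/fotra d=/pudro
[out] ok
>>> kalendar.pin d=2027-03-21
[out] 2027-03-21
>>> stash.bind k=foweku v=~it
[out] nil
>>> kalendar.drift n=51
[out] 2027-05-11
>>> stash.bind k=fipuwi v=~it
[out] -300
>>> stash.pull k=foweku
[out] 2027-03-21
>>> stash.purge k=foweku
[out] 2027-03-21
>>> stash.bind k=foweku v=2244-08-30
[out] nil
>>> stash.labels
[out] [fipuwi, foweku]
>>> kalendar.whichday
[out] Tuesday


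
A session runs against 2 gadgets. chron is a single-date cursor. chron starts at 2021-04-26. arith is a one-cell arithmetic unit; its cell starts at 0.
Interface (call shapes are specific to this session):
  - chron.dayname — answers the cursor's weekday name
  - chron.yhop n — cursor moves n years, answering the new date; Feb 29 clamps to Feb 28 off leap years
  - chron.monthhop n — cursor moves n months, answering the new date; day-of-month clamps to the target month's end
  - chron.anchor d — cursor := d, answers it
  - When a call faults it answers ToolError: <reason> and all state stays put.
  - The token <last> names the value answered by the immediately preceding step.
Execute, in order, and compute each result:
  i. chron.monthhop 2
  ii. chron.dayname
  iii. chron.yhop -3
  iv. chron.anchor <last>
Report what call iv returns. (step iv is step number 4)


Answer: 2018-06-26

Derivation:
> monthhop 2
= 2021-06-26
> dayname
= Saturday
> yhop -3
= 2018-06-26
> anchor <last>
= 2018-06-26


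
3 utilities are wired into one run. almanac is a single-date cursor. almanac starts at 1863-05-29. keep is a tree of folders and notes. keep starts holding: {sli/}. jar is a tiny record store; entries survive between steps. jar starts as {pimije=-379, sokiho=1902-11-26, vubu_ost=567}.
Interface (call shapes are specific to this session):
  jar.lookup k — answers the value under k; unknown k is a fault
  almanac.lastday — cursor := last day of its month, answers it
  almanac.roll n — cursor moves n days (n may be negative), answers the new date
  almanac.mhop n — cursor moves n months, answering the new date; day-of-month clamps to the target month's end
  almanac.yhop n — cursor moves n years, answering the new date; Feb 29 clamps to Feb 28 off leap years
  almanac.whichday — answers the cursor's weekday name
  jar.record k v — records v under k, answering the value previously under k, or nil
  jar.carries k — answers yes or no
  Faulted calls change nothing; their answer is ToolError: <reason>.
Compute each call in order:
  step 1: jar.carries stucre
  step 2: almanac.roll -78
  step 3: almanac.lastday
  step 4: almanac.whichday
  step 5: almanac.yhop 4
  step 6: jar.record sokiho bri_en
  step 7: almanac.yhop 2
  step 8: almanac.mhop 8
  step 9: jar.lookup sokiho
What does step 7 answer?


Answer: 1869-03-31

Derivation:
·→ jar.carries(k→stucre)
·← no
·→ almanac.roll(n→-78)
·← 1863-03-12
·→ almanac.lastday()
·← 1863-03-31
·→ almanac.whichday()
·← Tuesday
·→ almanac.yhop(n→4)
·← 1867-03-31
·→ jar.record(k→sokiho, v→bri_en)
·← 1902-11-26
·→ almanac.yhop(n→2)
·← 1869-03-31
·→ almanac.mhop(n→8)
·← 1869-11-30
·→ jar.lookup(k→sokiho)
·← bri_en


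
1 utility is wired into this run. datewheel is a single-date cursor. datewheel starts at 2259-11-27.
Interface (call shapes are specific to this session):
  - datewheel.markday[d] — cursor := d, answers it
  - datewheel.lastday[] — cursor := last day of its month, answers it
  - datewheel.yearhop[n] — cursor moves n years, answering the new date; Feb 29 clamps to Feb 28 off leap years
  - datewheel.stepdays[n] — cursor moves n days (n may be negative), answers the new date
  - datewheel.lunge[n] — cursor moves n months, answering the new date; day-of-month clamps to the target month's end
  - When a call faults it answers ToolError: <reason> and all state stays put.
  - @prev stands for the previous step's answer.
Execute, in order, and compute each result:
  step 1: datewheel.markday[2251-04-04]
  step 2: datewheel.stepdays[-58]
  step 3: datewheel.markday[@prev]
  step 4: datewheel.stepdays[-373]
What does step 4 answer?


Answer: 2250-01-28

Derivation:
I use datewheel.markday with d=2251-04-04, → 2251-04-04.
I use datewheel.stepdays with n=-58, yielding 2251-02-05.
Then datewheel.markday with d=@prev, and get 2251-02-05.
Invoking datewheel.stepdays with n=-373, — result: 2250-01-28.


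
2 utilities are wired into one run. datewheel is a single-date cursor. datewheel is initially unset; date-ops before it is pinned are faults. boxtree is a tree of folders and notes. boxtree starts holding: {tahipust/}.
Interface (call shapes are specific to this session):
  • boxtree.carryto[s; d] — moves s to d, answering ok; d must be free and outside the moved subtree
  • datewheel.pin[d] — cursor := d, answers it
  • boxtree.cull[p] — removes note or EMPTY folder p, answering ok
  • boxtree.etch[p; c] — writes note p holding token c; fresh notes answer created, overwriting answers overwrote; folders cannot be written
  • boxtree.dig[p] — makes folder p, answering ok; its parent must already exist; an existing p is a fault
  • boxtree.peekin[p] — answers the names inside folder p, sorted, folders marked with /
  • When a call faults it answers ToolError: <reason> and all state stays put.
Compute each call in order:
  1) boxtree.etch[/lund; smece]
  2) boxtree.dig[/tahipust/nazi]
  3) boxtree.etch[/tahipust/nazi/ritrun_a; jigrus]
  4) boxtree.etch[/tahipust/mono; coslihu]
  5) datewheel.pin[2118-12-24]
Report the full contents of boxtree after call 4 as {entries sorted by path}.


Step: boxtree.etch[p=/lund; c=smece]
Result: created
Step: boxtree.dig[p=/tahipust/nazi]
Result: ok
Step: boxtree.etch[p=/tahipust/nazi/ritrun_a; c=jigrus]
Result: created
Step: boxtree.etch[p=/tahipust/mono; c=coslihu]
Result: created
Step: datewheel.pin[d=2118-12-24]
Result: 2118-12-24

Answer: {lund=smece, tahipust/, tahipust/mono=coslihu, tahipust/nazi/, tahipust/nazi/ritrun_a=jigrus}


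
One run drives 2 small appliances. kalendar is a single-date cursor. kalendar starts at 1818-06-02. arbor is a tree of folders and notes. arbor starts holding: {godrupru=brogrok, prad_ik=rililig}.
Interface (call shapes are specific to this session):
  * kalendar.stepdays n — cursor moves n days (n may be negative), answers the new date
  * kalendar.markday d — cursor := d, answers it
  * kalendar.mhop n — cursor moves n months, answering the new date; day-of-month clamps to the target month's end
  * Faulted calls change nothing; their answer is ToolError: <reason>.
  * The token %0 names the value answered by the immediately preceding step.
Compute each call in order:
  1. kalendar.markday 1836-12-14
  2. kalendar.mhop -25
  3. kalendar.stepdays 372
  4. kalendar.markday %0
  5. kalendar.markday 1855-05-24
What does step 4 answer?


! markday(d='1836-12-14') ~> 1836-12-14
! mhop(n='-25') ~> 1834-11-14
! stepdays(n='372') ~> 1835-11-21
! markday(d='%0') ~> 1835-11-21
! markday(d='1855-05-24') ~> 1855-05-24

Answer: 1835-11-21


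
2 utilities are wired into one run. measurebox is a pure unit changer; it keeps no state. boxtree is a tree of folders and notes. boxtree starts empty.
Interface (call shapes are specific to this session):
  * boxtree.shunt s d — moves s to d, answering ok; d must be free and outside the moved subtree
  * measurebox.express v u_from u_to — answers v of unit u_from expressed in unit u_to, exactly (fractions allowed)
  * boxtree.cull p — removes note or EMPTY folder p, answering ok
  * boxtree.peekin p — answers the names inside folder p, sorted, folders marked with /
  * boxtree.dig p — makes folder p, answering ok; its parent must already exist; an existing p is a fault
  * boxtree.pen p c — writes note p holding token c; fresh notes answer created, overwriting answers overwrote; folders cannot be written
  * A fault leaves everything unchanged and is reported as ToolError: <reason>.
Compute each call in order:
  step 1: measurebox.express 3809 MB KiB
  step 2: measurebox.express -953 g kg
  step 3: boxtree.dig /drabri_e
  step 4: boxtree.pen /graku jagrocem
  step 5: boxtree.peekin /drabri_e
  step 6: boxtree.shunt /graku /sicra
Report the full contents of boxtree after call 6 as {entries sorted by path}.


Answer: {drabri_e/, sicra=jagrocem}

Derivation:
Act: measurebox.express[v='3809'; u_from='MB'; u_to='KiB']
Obs: 59515625/16
Act: measurebox.express[v='-953'; u_from='g'; u_to='kg']
Obs: -953/1000
Act: boxtree.dig[p='/drabri_e']
Obs: ok
Act: boxtree.pen[p='/graku'; c='jagrocem']
Obs: created
Act: boxtree.peekin[p='/drabri_e']
Obs: []
Act: boxtree.shunt[s='/graku'; d='/sicra']
Obs: ok


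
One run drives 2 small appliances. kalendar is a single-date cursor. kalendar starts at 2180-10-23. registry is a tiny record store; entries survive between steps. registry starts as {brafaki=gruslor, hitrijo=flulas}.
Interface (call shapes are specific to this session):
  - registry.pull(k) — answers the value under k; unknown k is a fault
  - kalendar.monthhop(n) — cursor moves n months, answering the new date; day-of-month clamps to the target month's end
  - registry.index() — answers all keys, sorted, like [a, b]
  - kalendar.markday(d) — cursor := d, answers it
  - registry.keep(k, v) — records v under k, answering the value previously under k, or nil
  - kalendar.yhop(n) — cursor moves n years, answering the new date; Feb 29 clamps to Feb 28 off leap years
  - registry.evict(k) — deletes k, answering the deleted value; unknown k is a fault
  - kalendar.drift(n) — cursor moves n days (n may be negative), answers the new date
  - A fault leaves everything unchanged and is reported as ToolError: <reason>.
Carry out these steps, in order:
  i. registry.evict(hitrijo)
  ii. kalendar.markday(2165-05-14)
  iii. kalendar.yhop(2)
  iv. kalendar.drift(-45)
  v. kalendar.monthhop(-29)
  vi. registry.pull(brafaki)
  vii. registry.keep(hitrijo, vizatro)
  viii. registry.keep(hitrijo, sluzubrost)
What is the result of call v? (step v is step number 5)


Answer: 2164-10-30

Derivation:
-> registry.evict(k=hitrijo)
<- flulas
-> kalendar.markday(d=2165-05-14)
<- 2165-05-14
-> kalendar.yhop(n=2)
<- 2167-05-14
-> kalendar.drift(n=-45)
<- 2167-03-30
-> kalendar.monthhop(n=-29)
<- 2164-10-30
-> registry.pull(k=brafaki)
<- gruslor
-> registry.keep(k=hitrijo, v=vizatro)
<- nil
-> registry.keep(k=hitrijo, v=sluzubrost)
<- vizatro


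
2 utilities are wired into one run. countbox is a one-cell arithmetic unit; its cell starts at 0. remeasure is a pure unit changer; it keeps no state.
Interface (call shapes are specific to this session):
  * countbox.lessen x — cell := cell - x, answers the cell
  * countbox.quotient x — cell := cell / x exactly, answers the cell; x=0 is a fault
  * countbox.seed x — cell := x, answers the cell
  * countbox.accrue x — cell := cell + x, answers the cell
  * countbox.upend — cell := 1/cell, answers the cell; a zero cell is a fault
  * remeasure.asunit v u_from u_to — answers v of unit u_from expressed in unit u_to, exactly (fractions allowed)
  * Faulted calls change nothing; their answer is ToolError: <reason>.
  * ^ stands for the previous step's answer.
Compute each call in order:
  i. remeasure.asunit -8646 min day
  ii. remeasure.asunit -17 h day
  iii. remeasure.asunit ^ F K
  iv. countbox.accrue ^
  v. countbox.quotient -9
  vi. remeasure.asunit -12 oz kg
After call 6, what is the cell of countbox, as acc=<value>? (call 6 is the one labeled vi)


Answer: acc=-275377/9720

Derivation:
→ remeasure.asunit(v='-8646', u_from='min', u_to='day')
← -1441/240
→ remeasure.asunit(v='-17', u_from='h', u_to='day')
← -17/24
→ remeasure.asunit(v='^', u_from='F', u_to='K')
← 275377/1080
→ countbox.accrue(x='^')
← 275377/1080
→ countbox.quotient(x='-9')
← -275377/9720
→ remeasure.asunit(v='-12', u_from='oz', u_to='kg')
← -136077711/400000000


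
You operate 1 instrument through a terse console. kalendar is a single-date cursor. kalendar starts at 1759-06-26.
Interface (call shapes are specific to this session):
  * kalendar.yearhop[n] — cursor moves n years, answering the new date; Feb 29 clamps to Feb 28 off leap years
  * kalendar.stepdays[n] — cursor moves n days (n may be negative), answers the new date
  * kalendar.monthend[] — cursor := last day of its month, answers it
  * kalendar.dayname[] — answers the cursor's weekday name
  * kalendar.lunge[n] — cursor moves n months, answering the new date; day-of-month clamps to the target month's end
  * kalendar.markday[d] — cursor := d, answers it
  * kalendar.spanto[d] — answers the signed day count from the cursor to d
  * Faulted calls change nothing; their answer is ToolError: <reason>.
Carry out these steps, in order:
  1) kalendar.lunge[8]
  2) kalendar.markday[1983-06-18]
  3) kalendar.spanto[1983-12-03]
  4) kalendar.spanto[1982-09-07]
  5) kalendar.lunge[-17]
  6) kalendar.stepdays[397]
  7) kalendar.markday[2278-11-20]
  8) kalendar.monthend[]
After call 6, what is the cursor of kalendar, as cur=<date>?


Answer: cur=1983-02-19

Derivation:
>> kalendar.lunge(n='8')
<< 1760-02-26
>> kalendar.markday(d='1983-06-18')
<< 1983-06-18
>> kalendar.spanto(d='1983-12-03')
<< 168
>> kalendar.spanto(d='1982-09-07')
<< -284
>> kalendar.lunge(n='-17')
<< 1982-01-18
>> kalendar.stepdays(n='397')
<< 1983-02-19
>> kalendar.markday(d='2278-11-20')
<< 2278-11-20
>> kalendar.monthend()
<< 2278-11-30


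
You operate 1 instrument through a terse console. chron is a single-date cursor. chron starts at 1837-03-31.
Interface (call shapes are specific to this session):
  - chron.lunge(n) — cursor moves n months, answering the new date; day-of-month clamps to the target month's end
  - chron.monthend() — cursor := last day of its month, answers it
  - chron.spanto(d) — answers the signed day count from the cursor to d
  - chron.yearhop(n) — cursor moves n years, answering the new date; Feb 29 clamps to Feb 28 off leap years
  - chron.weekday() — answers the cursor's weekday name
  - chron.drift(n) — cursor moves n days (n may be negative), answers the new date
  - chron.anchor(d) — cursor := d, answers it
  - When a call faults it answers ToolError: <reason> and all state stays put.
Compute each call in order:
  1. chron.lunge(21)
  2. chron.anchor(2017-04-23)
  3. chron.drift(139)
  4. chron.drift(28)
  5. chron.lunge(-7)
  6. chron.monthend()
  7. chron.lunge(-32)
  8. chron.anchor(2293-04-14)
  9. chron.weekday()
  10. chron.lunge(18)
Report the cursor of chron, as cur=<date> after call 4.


Then chron.lunge using n→21, and observe 1838-12-31.
Calling chron.anchor using d→2017-04-23, — result: 2017-04-23.
I try chron.drift using n→139, and get 2017-09-09.
I use chron.drift using n→28, yielding 2017-10-07.
I try chron.lunge using n→-7: 2017-03-07.
Calling chron.monthend, giving 2017-03-31.
I invoke chron.lunge using n→-32, → 2014-07-31.
I run chron.anchor using d→2293-04-14, and get 2293-04-14.
I invoke chron.weekday(), which returns Friday.
I invoke chron.lunge using n→18: 2294-10-14.

Answer: cur=2017-10-07


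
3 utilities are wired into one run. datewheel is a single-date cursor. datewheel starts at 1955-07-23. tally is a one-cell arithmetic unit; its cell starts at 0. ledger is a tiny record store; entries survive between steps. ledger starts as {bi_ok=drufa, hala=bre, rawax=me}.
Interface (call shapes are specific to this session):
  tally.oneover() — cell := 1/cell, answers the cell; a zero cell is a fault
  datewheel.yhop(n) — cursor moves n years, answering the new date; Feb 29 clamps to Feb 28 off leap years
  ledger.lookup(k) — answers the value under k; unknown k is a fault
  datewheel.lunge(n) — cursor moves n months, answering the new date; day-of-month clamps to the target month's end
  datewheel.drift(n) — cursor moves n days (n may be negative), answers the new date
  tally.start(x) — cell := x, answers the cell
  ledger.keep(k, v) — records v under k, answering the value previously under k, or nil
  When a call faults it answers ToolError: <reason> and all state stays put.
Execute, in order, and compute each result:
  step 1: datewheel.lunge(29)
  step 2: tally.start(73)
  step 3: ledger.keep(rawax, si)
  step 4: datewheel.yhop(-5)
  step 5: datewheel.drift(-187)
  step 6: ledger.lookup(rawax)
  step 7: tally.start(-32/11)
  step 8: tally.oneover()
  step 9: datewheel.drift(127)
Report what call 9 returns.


Answer: 1952-10-24

Derivation:
% datewheel.lunge(n=29) : 1957-12-23
% tally.start(x=73) : 73
% ledger.keep(k=rawax, v=si) : me
% datewheel.yhop(n=-5) : 1952-12-23
% datewheel.drift(n=-187) : 1952-06-19
% ledger.lookup(k=rawax) : si
% tally.start(x=-32/11) : -32/11
% tally.oneover() : -11/32
% datewheel.drift(n=127) : 1952-10-24


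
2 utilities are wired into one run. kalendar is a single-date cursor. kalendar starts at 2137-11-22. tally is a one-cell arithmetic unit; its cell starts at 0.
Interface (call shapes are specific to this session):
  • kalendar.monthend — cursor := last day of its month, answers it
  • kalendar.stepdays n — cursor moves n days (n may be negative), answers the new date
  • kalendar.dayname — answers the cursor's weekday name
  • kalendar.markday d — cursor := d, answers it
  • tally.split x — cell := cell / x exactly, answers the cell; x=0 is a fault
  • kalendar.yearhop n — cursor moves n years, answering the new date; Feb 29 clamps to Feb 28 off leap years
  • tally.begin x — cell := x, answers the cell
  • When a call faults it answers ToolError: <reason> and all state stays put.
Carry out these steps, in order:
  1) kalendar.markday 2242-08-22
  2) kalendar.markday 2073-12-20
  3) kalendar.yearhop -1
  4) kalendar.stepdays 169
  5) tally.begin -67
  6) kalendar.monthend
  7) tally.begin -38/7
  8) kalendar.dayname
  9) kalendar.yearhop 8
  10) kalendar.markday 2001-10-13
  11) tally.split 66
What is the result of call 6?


Answer: 2073-06-30

Derivation:
Step: kalendar.markday[2242-08-22]
Result: 2242-08-22
Step: kalendar.markday[2073-12-20]
Result: 2073-12-20
Step: kalendar.yearhop[-1]
Result: 2072-12-20
Step: kalendar.stepdays[169]
Result: 2073-06-07
Step: tally.begin[-67]
Result: -67
Step: kalendar.monthend[]
Result: 2073-06-30
Step: tally.begin[-38/7]
Result: -38/7
Step: kalendar.dayname[]
Result: Friday
Step: kalendar.yearhop[8]
Result: 2081-06-30
Step: kalendar.markday[2001-10-13]
Result: 2001-10-13
Step: tally.split[66]
Result: -19/231


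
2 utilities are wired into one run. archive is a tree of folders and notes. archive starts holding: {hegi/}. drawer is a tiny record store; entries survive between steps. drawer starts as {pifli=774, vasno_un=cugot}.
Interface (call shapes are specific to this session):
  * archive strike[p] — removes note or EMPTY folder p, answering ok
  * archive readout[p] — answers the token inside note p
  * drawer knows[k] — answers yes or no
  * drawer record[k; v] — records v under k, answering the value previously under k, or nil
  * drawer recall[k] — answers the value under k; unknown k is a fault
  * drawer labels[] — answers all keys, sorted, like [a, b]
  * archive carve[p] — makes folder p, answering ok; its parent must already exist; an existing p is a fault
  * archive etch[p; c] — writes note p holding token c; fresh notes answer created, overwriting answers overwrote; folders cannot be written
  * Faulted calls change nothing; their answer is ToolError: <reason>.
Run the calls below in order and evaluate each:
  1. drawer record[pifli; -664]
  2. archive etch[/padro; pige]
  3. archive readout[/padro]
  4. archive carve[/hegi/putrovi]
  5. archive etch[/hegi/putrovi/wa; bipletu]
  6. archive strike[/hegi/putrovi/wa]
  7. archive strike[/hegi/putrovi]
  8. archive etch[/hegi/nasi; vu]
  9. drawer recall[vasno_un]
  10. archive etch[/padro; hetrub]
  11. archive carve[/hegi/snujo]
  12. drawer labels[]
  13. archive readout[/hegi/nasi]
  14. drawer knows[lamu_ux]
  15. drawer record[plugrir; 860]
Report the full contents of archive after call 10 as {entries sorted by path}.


Answer: {hegi/, hegi/nasi=vu, padro=hetrub}

Derivation:
I call drawer record on k→pifli, v→-664, and observe 774.
I try archive etch on p→/padro, c→pige, which returns created.
I use archive readout on p→/padro, → pige.
Calling archive carve on p→/hegi/putrovi, which returns ok.
Then archive etch on p→/hegi/putrovi/wa, c→bipletu: created.
I use archive strike on p→/hegi/putrovi/wa, and observe ok.
Next I call archive strike on p→/hegi/putrovi, and observe ok.
I use archive etch on p→/hegi/nasi, c→vu, — result: created.
Next I call drawer recall on k→vasno_un, and observe cugot.
I try archive etch on p→/padro, c→hetrub, and observe overwrote.
I try archive carve on p→/hegi/snujo, giving ok.
Then drawer labels(), → [pifli, vasno_un].
I run archive readout on p→/hegi/nasi, yielding vu.
I run drawer knows on k→lamu_ux, yielding no.
Next I call drawer record on k→plugrir, v→860, giving nil.
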